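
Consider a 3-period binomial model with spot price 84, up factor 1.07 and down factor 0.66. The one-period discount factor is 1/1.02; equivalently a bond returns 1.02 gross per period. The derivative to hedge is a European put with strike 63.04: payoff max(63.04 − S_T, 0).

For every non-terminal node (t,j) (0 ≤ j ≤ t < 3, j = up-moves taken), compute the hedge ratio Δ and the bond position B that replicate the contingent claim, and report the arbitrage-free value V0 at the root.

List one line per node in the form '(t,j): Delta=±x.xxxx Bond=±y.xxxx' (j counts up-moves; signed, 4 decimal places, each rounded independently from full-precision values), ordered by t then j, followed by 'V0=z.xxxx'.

The replicating-portfolio and risk-neutral prices coincide; use p* = (1.02−0.66)/(1.07−0.66) = 0.8780 for the latter.
Terminal payoffs: V(3,0)=38.8903, V(3,1)=23.8883, V(3,2)=0.0000, V(3,3)=0.0000
Node (2,0) S=36.5904: V=(p*·23.8883+(1−p*)·38.8903)/1.02=25.2135; Δ=(23.8883−38.8903)/(39.1517−24.1497)=-1.0000; B=V−Δ·S=61.8039
Node (2,1) S=59.3208: V=(p*·0.0000+(1−p*)·23.8883)/1.02=2.8561; Δ=(0.0000−23.8883)/(63.4733−39.1517)=-0.9822; B=V−Δ·S=61.1202
Node (2,2) S=96.1716: V=(p*·0.0000+(1−p*)·0.0000)/1.02=0.0000; Δ=(0.0000−0.0000)/(102.9036−63.4733)=0.0000; B=V−Δ·S=0.0000
Node (1,0) S=55.4400: V=(p*·2.8561+(1−p*)·25.2135)/1.02=5.4731; Δ=(2.8561−25.2135)/(59.3208−36.5904)=-0.9836; B=V−Δ·S=60.0035
Node (1,1) S=89.8800: V=(p*·0.0000+(1−p*)·2.8561)/1.02=0.3415; Δ=(0.0000−2.8561)/(96.1716−59.3208)=-0.0775; B=V−Δ·S=7.3075
Node (0,0) S=84.0000: V=(p*·0.3415+(1−p*)·5.4731)/1.02=0.9483; Δ=(0.3415−5.4731)/(89.8800−55.4400)=-0.1490; B=V−Δ·S=13.4646
Self-financing check: at every node Δ·S+B equals the discounted successor values.

(0,0): Delta=-0.1490 Bond=13.4646
(1,0): Delta=-0.9836 Bond=60.0035
(1,1): Delta=-0.0775 Bond=7.3075
(2,0): Delta=-1.0000 Bond=61.8039
(2,1): Delta=-0.9822 Bond=61.1202
(2,2): Delta=0.0000 Bond=0.0000
V0=0.9483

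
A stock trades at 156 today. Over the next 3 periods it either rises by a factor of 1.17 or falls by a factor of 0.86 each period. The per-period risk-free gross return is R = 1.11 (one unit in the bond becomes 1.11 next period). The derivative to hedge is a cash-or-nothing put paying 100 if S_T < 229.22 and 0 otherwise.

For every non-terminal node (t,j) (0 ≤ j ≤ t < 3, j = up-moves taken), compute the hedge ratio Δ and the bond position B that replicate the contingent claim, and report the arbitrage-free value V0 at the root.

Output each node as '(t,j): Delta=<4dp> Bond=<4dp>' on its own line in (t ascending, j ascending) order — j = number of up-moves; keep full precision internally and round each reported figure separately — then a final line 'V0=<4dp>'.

No-arbitrage ⇒ martingale measure with p* = (R−d)/(u−d) = 0.8065.
Terminal values V(3,·): V(3,0)=100.0000, V(3,1)=100.0000, V(3,2)=100.0000, V(3,3)=0.0000
Node (2,0) S=115.3776: V=(p*·100.0000+(1−p*)·100.0000)/1.11=90.0901; Δ=(100.0000−100.0000)/(134.9918−99.2247)=0.0000; B=V−Δ·S=90.0901
Node (2,1) S=156.9672: V=(p*·100.0000+(1−p*)·100.0000)/1.11=90.0901; Δ=(100.0000−100.0000)/(183.6516−134.9918)=0.0000; B=V−Δ·S=90.0901
Node (2,2) S=213.5484: V=(p*·0.0000+(1−p*)·100.0000)/1.11=17.4368; Δ=(0.0000−100.0000)/(249.8516−183.6516)=-1.5106; B=V−Δ·S=340.0174
Node (1,0) S=134.1600: V=(p*·90.0901+(1−p*)·90.0901)/1.11=81.1622; Δ=(90.0901−90.0901)/(156.9672−115.3776)=0.0000; B=V−Δ·S=81.1622
Node (1,1) S=182.5200: V=(p*·17.4368+(1−p*)·90.0901)/1.11=28.3772; Δ=(17.4368−90.0901)/(213.5484−156.9672)=-1.2841; B=V−Δ·S=262.7427
Node (0,0) S=156.0000: V=(p*·28.3772+(1−p*)·81.1622)/1.11=34.7691; Δ=(28.3772−81.1622)/(182.5200−134.1600)=-1.0915; B=V−Δ·S=205.0433
Root portfolio cost Δ·156+B reproduces V0=34.7691.

(0,0): Delta=-1.0915 Bond=205.0433
(1,0): Delta=0.0000 Bond=81.1622
(1,1): Delta=-1.2841 Bond=262.7427
(2,0): Delta=0.0000 Bond=90.0901
(2,1): Delta=0.0000 Bond=90.0901
(2,2): Delta=-1.5106 Bond=340.0174
V0=34.7691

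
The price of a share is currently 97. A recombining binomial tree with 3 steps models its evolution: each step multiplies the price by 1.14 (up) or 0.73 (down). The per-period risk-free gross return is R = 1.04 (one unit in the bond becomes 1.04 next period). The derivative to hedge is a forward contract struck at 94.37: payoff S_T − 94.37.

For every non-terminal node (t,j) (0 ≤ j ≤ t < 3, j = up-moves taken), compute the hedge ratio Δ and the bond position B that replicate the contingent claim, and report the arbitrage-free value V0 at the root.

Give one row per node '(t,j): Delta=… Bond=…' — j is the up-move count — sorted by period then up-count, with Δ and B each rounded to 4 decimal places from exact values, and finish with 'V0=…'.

Since d<R<u, set p* = (R−d)/(u−d) = 0.7561; price each node as the discounted p*-expectation of its children.
Terminal payoffs: V(3,0)=-56.6354, V(3,1)=-35.4419, V(3,2)=-2.3453, V(3,3)=49.3398
  t=2,j=0: stock 51.6913 → up 58.9281 (V=-35.4419), down 37.7346 (V=-56.6354). Price -39.0491; hedge Δ=1.0000, bond B=-90.7404.
  t=2,j=1: stock 80.7234 → up 92.0247 (V=-2.3453), down 58.9281 (V=-35.4419). Price -10.0170; hedge Δ=1.0000, bond B=-90.7404.
  t=2,j=2: stock 126.0612 → up 143.7098 (V=49.3398), down 92.0247 (V=-2.3453). Price 35.3208; hedge Δ=1.0000, bond B=-90.7404.
  t=1,j=0: stock 70.8100 → up 80.7234 (V=-10.0170), down 51.6913 (V=-39.0491). Price -16.4404; hedge Δ=1.0000, bond B=-87.2504.
  t=1,j=1: stock 110.5800 → up 126.0612 (V=35.3208), down 80.7234 (V=-10.0170). Price 23.3296; hedge Δ=1.0000, bond B=-87.2504.
  t=0,j=0: stock 97.0000 → up 110.5800 (V=23.3296), down 70.8100 (V=-16.4404). Price 13.1054; hedge Δ=1.0000, bond B=-83.8946.
Self-financing check: at every node Δ·S+B equals the discounted successor values.

(0,0): Delta=1.0000 Bond=-83.8946
(1,0): Delta=1.0000 Bond=-87.2504
(1,1): Delta=1.0000 Bond=-87.2504
(2,0): Delta=1.0000 Bond=-90.7404
(2,1): Delta=1.0000 Bond=-90.7404
(2,2): Delta=1.0000 Bond=-90.7404
V0=13.1054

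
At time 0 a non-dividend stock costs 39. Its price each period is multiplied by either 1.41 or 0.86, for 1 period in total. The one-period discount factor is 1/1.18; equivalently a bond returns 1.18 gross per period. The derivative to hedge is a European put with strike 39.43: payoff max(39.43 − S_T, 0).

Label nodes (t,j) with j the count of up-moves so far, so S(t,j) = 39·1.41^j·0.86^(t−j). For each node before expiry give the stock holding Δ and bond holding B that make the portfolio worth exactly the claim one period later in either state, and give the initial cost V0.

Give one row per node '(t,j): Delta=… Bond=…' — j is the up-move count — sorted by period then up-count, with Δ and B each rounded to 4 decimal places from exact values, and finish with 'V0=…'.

The replicating-portfolio and risk-neutral prices coincide; use p* = (1.18−0.86)/(1.41−0.86) = 0.5818 for the latter.
Terminal payoffs: V(1,0)=5.8900, V(1,1)=0.0000
Node (0,0) S=39.0000: V=(p*·0.0000+(1−p*)·5.8900)/1.18=2.0874; Δ=(0.0000−5.8900)/(54.9900−33.5400)=-0.2746; B=V−Δ·S=12.7965
The time-0 hedge costs 2.0874, which is the no-arbitrage price.

(0,0): Delta=-0.2746 Bond=12.7965
V0=2.0874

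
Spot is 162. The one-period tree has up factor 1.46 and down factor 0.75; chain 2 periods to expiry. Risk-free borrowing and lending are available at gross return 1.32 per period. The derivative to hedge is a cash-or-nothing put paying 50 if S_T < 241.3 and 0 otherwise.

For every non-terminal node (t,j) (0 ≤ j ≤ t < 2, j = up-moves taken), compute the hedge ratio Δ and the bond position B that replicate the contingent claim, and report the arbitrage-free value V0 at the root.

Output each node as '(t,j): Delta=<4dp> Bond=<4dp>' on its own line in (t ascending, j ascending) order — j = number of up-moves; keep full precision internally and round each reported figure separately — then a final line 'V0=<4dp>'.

Since d<R<u, set p* = (R−d)/(u−d) = 0.8028; price each node as the discounted p*-expectation of its children.
At expiry t=2: V(2,0)=50.0000, V(2,1)=50.0000, V(2,2)=0.0000
(1,0): S=121.5000. Δ = (V_up−V_dn)/(S_up−S_dn) = (50.0000−50.0000)/(177.3900−91.1250) = 0.0000. V = [p*·50.0000 + (1−p*)·50.0000]/1.32 = 37.8788. B = V − Δ·S = 37.8788.
(1,1): S=236.5200. Δ = (V_up−V_dn)/(S_up−S_dn) = (0.0000−50.0000)/(345.3192−177.3900) = -0.2977. V = [p*·0.0000 + (1−p*)·50.0000]/1.32 = 7.4691. B = V − Δ·S = 77.8916.
(0,0): S=162.0000. Δ = (V_up−V_dn)/(S_up−S_dn) = (7.4691−37.8788)/(236.5200−121.5000) = -0.2644. V = [p*·7.4691 + (1−p*)·37.8788]/1.32 = 10.2010. B = V − Δ·S = 53.0316.
The time-0 hedge costs 10.2010, which is the no-arbitrage price.

(0,0): Delta=-0.2644 Bond=53.0316
(1,0): Delta=0.0000 Bond=37.8788
(1,1): Delta=-0.2977 Bond=77.8916
V0=10.2010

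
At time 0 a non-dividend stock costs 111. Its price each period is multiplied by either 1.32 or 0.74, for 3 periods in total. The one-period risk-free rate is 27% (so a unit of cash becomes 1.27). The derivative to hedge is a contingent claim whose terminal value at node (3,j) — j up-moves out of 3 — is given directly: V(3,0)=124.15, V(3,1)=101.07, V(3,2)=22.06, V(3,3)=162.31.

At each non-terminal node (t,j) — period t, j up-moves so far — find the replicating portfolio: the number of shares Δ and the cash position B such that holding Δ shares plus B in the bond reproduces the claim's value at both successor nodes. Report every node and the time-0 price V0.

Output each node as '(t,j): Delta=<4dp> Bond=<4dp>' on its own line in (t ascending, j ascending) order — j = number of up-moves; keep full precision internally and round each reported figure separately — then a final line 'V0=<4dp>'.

Risk-neutral probability p* = (R−d)/(u−d) = (1.27−0.74)/(1.32−0.74) = 0.9138.
Terminal payoffs: V(3,0)=124.1500, V(3,1)=101.0700, V(3,2)=22.0600, V(3,3)=162.3100
(2,0): S=60.7836. Δ = (V_up−V_dn)/(S_up−S_dn) = (101.0700−124.1500)/(80.2344−44.9799) = -0.6547. V = [p*·101.0700 + (1−p*)·124.1500]/1.27 = 81.1493. B = V − Δ·S = 120.9424.
(2,1): S=108.4248. Δ = (V_up−V_dn)/(S_up−S_dn) = (22.0600−101.0700)/(143.1207−80.2344) = -1.2564. V = [p*·22.0600 + (1−p*)·101.0700]/1.27 = 22.7332. B = V − Δ·S = 158.9574.
(2,2): S=193.4064. Δ = (V_up−V_dn)/(S_up−S_dn) = (162.3100−22.0600)/(255.2964−143.1207) = 1.2503. V = [p*·162.3100 + (1−p*)·22.0600]/1.27 = 118.2831. B = V − Δ·S = -123.5273.
(1,0): S=82.1400. Δ = (V_up−V_dn)/(S_up−S_dn) = (22.7332−81.1493)/(108.4248−60.7836) = -1.2262. V = [p*·22.7332 + (1−p*)·81.1493]/1.27 = 21.8654. B = V − Δ·S = 122.5829.
(1,1): S=146.5200. Δ = (V_up−V_dn)/(S_up−S_dn) = (118.2831−22.7332)/(193.4064−108.4248) = 1.1244. V = [p*·118.2831 + (1−p*)·22.7332]/1.27 = 86.6504. B = V − Δ·S = -78.0907.
(0,0): S=111.0000. Δ = (V_up−V_dn)/(S_up−S_dn) = (86.6504−21.8654)/(146.5200−82.1400) = 1.0063. V = [p*·86.6504 + (1−p*)·21.8654]/1.27 = 63.8311. B = V − Δ·S = -47.8671.
Check: Δ(0,0)·S0 + B(0,0) = 63.8311 = V0.

(0,0): Delta=1.0063 Bond=-47.8671
(1,0): Delta=-1.2262 Bond=122.5829
(1,1): Delta=1.1244 Bond=-78.0907
(2,0): Delta=-0.6547 Bond=120.9424
(2,1): Delta=-1.2564 Bond=158.9574
(2,2): Delta=1.2503 Bond=-123.5273
V0=63.8311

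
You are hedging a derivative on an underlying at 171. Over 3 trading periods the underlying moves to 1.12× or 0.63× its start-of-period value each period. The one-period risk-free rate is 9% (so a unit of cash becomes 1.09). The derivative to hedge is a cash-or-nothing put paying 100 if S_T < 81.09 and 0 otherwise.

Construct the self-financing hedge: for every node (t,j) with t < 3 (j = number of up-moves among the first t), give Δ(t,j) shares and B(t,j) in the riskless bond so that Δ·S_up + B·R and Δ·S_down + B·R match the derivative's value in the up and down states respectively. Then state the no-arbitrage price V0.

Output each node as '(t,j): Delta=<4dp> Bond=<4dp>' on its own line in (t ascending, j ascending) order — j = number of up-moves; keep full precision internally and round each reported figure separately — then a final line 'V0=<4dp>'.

No-arbitrage ⇒ martingale measure with p* = (R−d)/(u−d) = 0.9388.
Terminal values V(3,·): V(3,0)=100.0000, V(3,1)=100.0000, V(3,2)=0.0000, V(3,3)=0.0000
Node (2,0) S=67.8699: V=(p*·100.0000+(1−p*)·100.0000)/1.09=91.7431; Δ=(100.0000−100.0000)/(76.0143−42.7580)=0.0000; B=V−Δ·S=91.7431
Node (2,1) S=120.6576: V=(p*·0.0000+(1−p*)·100.0000)/1.09=5.6169; Δ=(0.0000−100.0000)/(135.1365−76.0143)=-1.6914; B=V−Δ·S=209.6986
Node (2,2) S=214.5024: V=(p*·0.0000+(1−p*)·0.0000)/1.09=0.0000; Δ=(0.0000−0.0000)/(240.2427−135.1365)=0.0000; B=V−Δ·S=0.0000
Node (1,0) S=107.7300: V=(p*·5.6169+(1−p*)·91.7431)/1.09=9.9908; Δ=(5.6169−91.7431)/(120.6576−67.8699)=-1.6316; B=V−Δ·S=185.7585
Node (1,1) S=191.5200: V=(p*·0.0000+(1−p*)·5.6169)/1.09=0.3155; Δ=(0.0000−5.6169)/(214.5024−120.6576)=-0.0599; B=V−Δ·S=11.7786
Node (0,0) S=171.0000: V=(p*·0.3155+(1−p*)·9.9908)/1.09=0.8329; Δ=(0.3155−9.9908)/(191.5200−107.7300)=-0.1155; B=V−Δ·S=20.5784
Each (Δ,B) replicates both successor values, so the strategy is self-financing and V0 is arbitrage-free.

(0,0): Delta=-0.1155 Bond=20.5784
(1,0): Delta=-1.6316 Bond=185.7585
(1,1): Delta=-0.0599 Bond=11.7786
(2,0): Delta=0.0000 Bond=91.7431
(2,1): Delta=-1.6914 Bond=209.6986
(2,2): Delta=0.0000 Bond=0.0000
V0=0.8329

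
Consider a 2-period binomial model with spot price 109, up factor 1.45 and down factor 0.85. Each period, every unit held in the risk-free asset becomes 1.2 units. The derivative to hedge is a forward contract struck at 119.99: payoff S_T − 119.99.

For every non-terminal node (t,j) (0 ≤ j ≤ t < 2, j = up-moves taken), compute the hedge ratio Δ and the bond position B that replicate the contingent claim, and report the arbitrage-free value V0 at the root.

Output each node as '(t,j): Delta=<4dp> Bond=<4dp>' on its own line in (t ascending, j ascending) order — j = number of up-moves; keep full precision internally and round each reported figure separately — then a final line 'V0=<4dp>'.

(0,0): Delta=1.0000 Bond=-83.3264
(1,0): Delta=1.0000 Bond=-99.9917
(1,1): Delta=1.0000 Bond=-99.9917
V0=25.6736

Risk-neutral probability p* = (R−d)/(u−d) = (1.2−0.85)/(1.45−0.85) = 0.5833.
At expiry t=2: V(2,0)=-41.2375, V(2,1)=14.3525, V(2,2)=109.1825
(1,0): S=92.6500. Δ = (V_up−V_dn)/(S_up−S_dn) = (14.3525−-41.2375)/(134.3425−78.7525) = 1.0000. V = [p*·14.3525 + (1−p*)·-41.2375]/1.2 = -7.3417. B = V − Δ·S = -99.9917.
(1,1): S=158.0500. Δ = (V_up−V_dn)/(S_up−S_dn) = (109.1825−14.3525)/(229.1725−134.3425) = 1.0000. V = [p*·109.1825 + (1−p*)·14.3525]/1.2 = 58.0583. B = V − Δ·S = -99.9917.
(0,0): S=109.0000. Δ = (V_up−V_dn)/(S_up−S_dn) = (58.0583−-7.3417)/(158.0500−92.6500) = 1.0000. V = [p*·58.0583 + (1−p*)·-7.3417]/1.2 = 25.6736. B = V − Δ·S = -83.3264.
The time-0 hedge costs 25.6736, which is the no-arbitrage price.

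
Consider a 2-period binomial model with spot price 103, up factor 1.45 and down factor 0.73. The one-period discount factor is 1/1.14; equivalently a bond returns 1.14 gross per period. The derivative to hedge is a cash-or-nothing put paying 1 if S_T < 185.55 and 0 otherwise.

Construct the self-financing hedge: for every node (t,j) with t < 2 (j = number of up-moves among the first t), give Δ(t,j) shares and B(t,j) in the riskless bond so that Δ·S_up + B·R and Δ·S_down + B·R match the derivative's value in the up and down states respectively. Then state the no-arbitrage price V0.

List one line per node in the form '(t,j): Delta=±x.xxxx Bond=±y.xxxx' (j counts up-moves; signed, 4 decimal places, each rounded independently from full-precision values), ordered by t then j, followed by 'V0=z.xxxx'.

(0,0): Delta=-0.0067 Bond=1.2137
(1,0): Delta=0.0000 Bond=0.8772
(1,1): Delta=-0.0093 Bond=1.7666
V0=0.5200

The replicating-portfolio and risk-neutral prices coincide; use p* = (1.14−0.73)/(1.45−0.73) = 0.5694 for the latter.
Terminal values V(2,·): V(2,0)=1.0000, V(2,1)=1.0000, V(2,2)=0.0000
(1,0): S=75.1900. Δ = (V_up−V_dn)/(S_up−S_dn) = (1.0000−1.0000)/(109.0255−54.8887) = 0.0000. V = [p*·1.0000 + (1−p*)·1.0000]/1.14 = 0.8772. B = V − Δ·S = 0.8772.
(1,1): S=149.3500. Δ = (V_up−V_dn)/(S_up−S_dn) = (0.0000−1.0000)/(216.5575−109.0255) = -0.0093. V = [p*·0.0000 + (1−p*)·1.0000]/1.14 = 0.3777. B = V − Δ·S = 1.7666.
(0,0): S=103.0000. Δ = (V_up−V_dn)/(S_up−S_dn) = (0.3777−0.8772)/(149.3500−75.1900) = -0.0067. V = [p*·0.3777 + (1−p*)·0.8772]/1.14 = 0.5200. B = V − Δ·S = 1.2137.
Root portfolio cost Δ·103+B reproduces V0=0.5200.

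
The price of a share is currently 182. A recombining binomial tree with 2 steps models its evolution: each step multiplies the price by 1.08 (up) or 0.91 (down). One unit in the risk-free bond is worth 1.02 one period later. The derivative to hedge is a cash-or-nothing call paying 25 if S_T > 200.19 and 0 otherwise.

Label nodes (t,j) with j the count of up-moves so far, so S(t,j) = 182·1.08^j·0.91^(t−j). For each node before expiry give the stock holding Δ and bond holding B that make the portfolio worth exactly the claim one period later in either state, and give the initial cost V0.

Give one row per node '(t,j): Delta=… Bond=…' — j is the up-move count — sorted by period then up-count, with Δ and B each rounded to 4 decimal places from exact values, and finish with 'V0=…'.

Risk-neutral probability p* = (R−d)/(u−d) = (1.02−0.91)/(1.08−0.91) = 0.6471.
Payoff layer (t=2): V(2,0)=0.0000, V(2,1)=0.0000, V(2,2)=25.0000
(1,0): S=165.6200. Δ = (V_up−V_dn)/(S_up−S_dn) = (0.0000−0.0000)/(178.8696−150.7142) = 0.0000. V = [p*·0.0000 + (1−p*)·0.0000]/1.02 = 0.0000. B = V − Δ·S = 0.0000.
(1,1): S=196.5600. Δ = (V_up−V_dn)/(S_up−S_dn) = (25.0000−0.0000)/(212.2848−178.8696) = 0.7482. V = [p*·25.0000 + (1−p*)·0.0000]/1.02 = 15.8593. B = V − Δ·S = -131.1995.
(0,0): S=182.0000. Δ = (V_up−V_dn)/(S_up−S_dn) = (15.8593−0.0000)/(196.5600−165.6200) = 0.5126. V = [p*·15.8593 + (1−p*)·0.0000]/1.02 = 10.0607. B = V − Δ·S = -83.2292.
Self-financing check: at every node Δ·S+B equals the discounted successor values.

(0,0): Delta=0.5126 Bond=-83.2292
(1,0): Delta=0.0000 Bond=0.0000
(1,1): Delta=0.7482 Bond=-131.1995
V0=10.0607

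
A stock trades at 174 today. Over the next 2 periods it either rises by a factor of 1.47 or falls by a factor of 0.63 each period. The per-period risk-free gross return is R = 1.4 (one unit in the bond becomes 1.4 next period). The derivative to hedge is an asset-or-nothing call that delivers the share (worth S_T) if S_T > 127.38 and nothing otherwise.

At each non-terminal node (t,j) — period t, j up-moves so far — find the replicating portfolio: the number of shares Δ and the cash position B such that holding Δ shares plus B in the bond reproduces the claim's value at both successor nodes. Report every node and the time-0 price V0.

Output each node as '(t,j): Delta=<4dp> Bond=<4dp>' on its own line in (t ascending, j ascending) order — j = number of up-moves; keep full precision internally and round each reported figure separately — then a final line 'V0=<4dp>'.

Under the risk-neutral measure, an up-move has probability p* = (R−d)/(u−d) = 0.9167 and values discount at R = 1.4.
At expiry t=2: V(2,0)=0.0000, V(2,1)=161.1414, V(2,2)=375.9966
Node (1,0) S=109.6200: V=(p*·161.1414+(1−p*)·0.0000)/1.4=105.5093; Δ=(161.1414−0.0000)/(161.1414−69.0606)=1.7500; B=V−Δ·S=-86.3258
Node (1,1) S=255.7800: V=(p*·375.9966+(1−p*)·161.1414)/1.4=255.7800; Δ=(375.9966−161.1414)/(375.9966−161.1414)=1.0000; B=V−Δ·S=0.0000
Node (0,0) S=174.0000: V=(p*·255.7800+(1−p*)·105.5093)/1.4=173.7553; Δ=(255.7800−105.5093)/(255.7800−109.6200)=1.0281; B=V−Δ·S=-5.1384
Root portfolio cost Δ·174+B reproduces V0=173.7553.

(0,0): Delta=1.0281 Bond=-5.1384
(1,0): Delta=1.7500 Bond=-86.3258
(1,1): Delta=1.0000 Bond=0.0000
V0=173.7553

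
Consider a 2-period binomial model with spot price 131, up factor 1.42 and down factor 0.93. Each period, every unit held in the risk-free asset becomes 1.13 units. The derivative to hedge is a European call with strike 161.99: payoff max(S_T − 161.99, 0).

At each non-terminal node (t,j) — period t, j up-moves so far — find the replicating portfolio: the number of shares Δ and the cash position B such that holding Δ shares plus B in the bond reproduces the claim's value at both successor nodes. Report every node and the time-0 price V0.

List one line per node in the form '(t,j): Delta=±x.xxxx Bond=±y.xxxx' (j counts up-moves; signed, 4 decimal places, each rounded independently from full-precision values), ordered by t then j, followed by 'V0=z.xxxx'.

(0,0): Delta=0.6027 Bond=-61.4646
(1,0): Delta=0.1844 Bond=-18.4902
(1,1): Delta=1.0000 Bond=-143.3540
V0=17.4939

No-arbitrage ⇒ martingale measure with p* = (R−d)/(u−d) = 0.4082.
At expiry t=2: V(2,0)=0.0000, V(2,1)=11.0086, V(2,2)=102.1584
Node (1,0) S=121.8300: V=(p*·11.0086+(1−p*)·0.0000)/1.13=3.9764; Δ=(11.0086−0.0000)/(172.9986−113.3019)=0.1844; B=V−Δ·S=-18.4902
Node (1,1) S=186.0200: V=(p*·102.1584+(1−p*)·11.0086)/1.13=42.6660; Δ=(102.1584−11.0086)/(264.1484−172.9986)=1.0000; B=V−Δ·S=-143.3540
Node (0,0) S=131.0000: V=(p*·42.6660+(1−p*)·3.9764)/1.13=17.4939; Δ=(42.6660−3.9764)/(186.0200−121.8300)=0.6027; B=V−Δ·S=-61.4646
Self-financing check: at every node Δ·S+B equals the discounted successor values.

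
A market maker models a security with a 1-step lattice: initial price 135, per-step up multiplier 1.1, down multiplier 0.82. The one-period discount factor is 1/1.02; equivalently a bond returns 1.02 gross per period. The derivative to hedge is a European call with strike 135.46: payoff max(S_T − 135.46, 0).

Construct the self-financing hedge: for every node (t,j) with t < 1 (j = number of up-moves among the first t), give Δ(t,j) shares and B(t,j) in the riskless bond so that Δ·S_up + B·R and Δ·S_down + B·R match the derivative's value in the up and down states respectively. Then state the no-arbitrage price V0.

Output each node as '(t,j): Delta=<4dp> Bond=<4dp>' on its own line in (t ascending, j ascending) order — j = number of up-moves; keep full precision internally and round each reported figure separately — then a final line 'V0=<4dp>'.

Risk-neutral probability p* = (R−d)/(u−d) = (1.02−0.82)/(1.1−0.82) = 0.7143.
Terminal payoffs: V(1,0)=0.0000, V(1,1)=13.0400
(0,0): S=135.0000. Δ = (V_up−V_dn)/(S_up−S_dn) = (13.0400−0.0000)/(148.5000−110.7000) = 0.3450. V = [p*·13.0400 + (1−p*)·0.0000]/1.02 = 9.1317. B = V − Δ·S = -37.4398.
Self-financing check: at every node Δ·S+B equals the discounted successor values.

(0,0): Delta=0.3450 Bond=-37.4398
V0=9.1317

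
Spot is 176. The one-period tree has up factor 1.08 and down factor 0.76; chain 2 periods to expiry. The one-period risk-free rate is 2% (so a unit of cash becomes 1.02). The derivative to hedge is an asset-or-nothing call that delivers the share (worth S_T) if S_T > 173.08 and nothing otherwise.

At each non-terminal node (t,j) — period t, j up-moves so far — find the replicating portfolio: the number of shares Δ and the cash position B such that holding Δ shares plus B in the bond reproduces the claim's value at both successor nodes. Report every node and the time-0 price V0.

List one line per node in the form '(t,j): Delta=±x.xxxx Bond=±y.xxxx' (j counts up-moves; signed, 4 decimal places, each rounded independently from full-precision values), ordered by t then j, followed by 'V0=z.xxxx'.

(0,0): Delta=2.9035 Bond=-380.7561
(1,0): Delta=0.0000 Bond=0.0000
(1,1): Delta=3.3750 Bond=-477.9953
V0=130.2587

Risk-neutral probability p* = (R−d)/(u−d) = (1.02−0.76)/(1.08−0.76) = 0.8125.
Payoff layer (t=2): V(2,0)=0.0000, V(2,1)=0.0000, V(2,2)=205.2864
(1,0): S=133.7600. Δ = (V_up−V_dn)/(S_up−S_dn) = (0.0000−0.0000)/(144.4608−101.6576) = 0.0000. V = [p*·0.0000 + (1−p*)·0.0000]/1.02 = 0.0000. B = V − Δ·S = 0.0000.
(1,1): S=190.0800. Δ = (V_up−V_dn)/(S_up−S_dn) = (205.2864−0.0000)/(205.2864−144.4608) = 3.3750. V = [p*·205.2864 + (1−p*)·0.0000]/1.02 = 163.5247. B = V − Δ·S = -477.9953.
(0,0): S=176.0000. Δ = (V_up−V_dn)/(S_up−S_dn) = (163.5247−0.0000)/(190.0800−133.7600) = 2.9035. V = [p*·163.5247 + (1−p*)·0.0000]/1.02 = 130.2587. B = V − Δ·S = -380.7561.
Self-financing check: at every node Δ·S+B equals the discounted successor values.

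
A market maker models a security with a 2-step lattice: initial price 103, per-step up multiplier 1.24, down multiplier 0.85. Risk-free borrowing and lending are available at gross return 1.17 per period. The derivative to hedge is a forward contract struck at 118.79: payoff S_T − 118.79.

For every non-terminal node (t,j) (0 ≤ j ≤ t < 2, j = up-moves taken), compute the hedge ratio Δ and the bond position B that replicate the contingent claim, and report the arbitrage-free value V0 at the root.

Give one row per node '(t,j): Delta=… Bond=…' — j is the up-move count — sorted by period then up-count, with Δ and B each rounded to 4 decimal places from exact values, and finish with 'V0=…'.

Since d<R<u, set p* = (R−d)/(u−d) = 0.8205; price each node as the discounted p*-expectation of its children.
At expiry t=2: V(2,0)=-44.3725, V(2,1)=-10.2280, V(2,2)=39.5828
(1,0): S=87.5500. Δ = (V_up−V_dn)/(S_up−S_dn) = (-10.2280−-44.3725)/(108.5620−74.4175) = 1.0000. V = [p*·-10.2280 + (1−p*)·-44.3725]/1.17 = -13.9799. B = V − Δ·S = -101.5299.
(1,1): S=127.7200. Δ = (V_up−V_dn)/(S_up−S_dn) = (39.5828−-10.2280)/(158.3728−108.5620) = 1.0000. V = [p*·39.5828 + (1−p*)·-10.2280]/1.17 = 26.1901. B = V − Δ·S = -101.5299.
(0,0): S=103.0000. Δ = (V_up−V_dn)/(S_up−S_dn) = (26.1901−-13.9799)/(127.7200−87.5500) = 1.0000. V = [p*·26.1901 + (1−p*)·-13.9799]/1.17 = 16.2223. B = V − Δ·S = -86.7777.
Self-financing check: at every node Δ·S+B equals the discounted successor values.

(0,0): Delta=1.0000 Bond=-86.7777
(1,0): Delta=1.0000 Bond=-101.5299
(1,1): Delta=1.0000 Bond=-101.5299
V0=16.2223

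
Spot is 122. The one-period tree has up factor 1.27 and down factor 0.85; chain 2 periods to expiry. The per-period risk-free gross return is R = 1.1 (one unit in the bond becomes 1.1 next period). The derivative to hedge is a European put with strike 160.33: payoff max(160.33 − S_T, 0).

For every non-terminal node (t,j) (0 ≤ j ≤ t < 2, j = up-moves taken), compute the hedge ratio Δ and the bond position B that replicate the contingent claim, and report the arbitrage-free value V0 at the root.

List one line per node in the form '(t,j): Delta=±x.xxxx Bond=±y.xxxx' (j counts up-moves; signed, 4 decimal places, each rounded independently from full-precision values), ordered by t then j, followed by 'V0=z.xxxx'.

Since d<R<u, set p* = (R−d)/(u−d) = 0.5952; price each node as the discounted p*-expectation of its children.
Terminal values V(2,·): V(2,0)=72.1850, V(2,1)=28.6310, V(2,2)=0.0000
  t=1,j=0: stock 103.7000 → up 131.6990 (V=28.6310), down 88.1450 (V=72.1850). Price 42.0545; hedge Δ=-1.0000, bond B=145.7545.
  t=1,j=1: stock 154.9400 → up 196.7738 (V=0.0000), down 131.6990 (V=28.6310). Price 10.5352; hedge Δ=-0.4400, bond B=78.7043.
  t=0,j=0: stock 122.0000 → up 154.9400 (V=10.5352), down 103.7000 (V=42.0545). Price 21.1755; hedge Δ=-0.6151, bond B=96.2215.
Check: Δ(0,0)·S0 + B(0,0) = 21.1755 = V0.

(0,0): Delta=-0.6151 Bond=96.2215
(1,0): Delta=-1.0000 Bond=145.7545
(1,1): Delta=-0.4400 Bond=78.7043
V0=21.1755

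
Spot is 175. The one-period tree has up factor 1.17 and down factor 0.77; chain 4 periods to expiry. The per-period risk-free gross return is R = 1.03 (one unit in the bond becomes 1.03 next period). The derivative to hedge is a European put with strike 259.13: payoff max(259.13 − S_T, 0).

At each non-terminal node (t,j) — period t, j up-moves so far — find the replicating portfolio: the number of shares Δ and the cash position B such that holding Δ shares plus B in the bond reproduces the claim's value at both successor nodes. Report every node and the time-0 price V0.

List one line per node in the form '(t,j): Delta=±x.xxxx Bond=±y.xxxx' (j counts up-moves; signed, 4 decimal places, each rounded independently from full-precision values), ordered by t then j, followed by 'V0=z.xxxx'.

(0,0): Delta=-0.7530 Bond=197.9181
(1,0): Delta=-1.0000 Bond=237.1407
(1,1): Delta=-0.6655 Bond=185.9329
(2,0): Delta=-1.0000 Bond=244.2549
(2,1): Delta=-1.0000 Bond=244.2549
(2,2): Delta=-0.5469 Bond=163.1103
(3,0): Delta=-1.0000 Bond=251.5825
(3,1): Delta=-1.0000 Bond=251.5825
(3,2): Delta=-1.0000 Bond=251.5825
(3,3): Delta=-0.3863 Bond=122.9995
V0=66.1454

Since d<R<u, set p* = (R−d)/(u−d) = 0.6500; price each node as the discounted p*-expectation of its children.
At expiry t=4: V(4,0)=197.6122, V(4,1)=165.6549, V(4,2)=117.0964, V(4,3)=43.3126, V(4,4)=0.0000
Node (3,0) S=79.8933: V=(p*·165.6549+(1−p*)·197.6122)/1.03=171.6892; Δ=(165.6549−197.6122)/(93.4751−61.5178)=-1.0000; B=V−Δ·S=251.5825
Node (3,1) S=121.3963: V=(p*·117.0964+(1−p*)·165.6549)/1.03=130.1862; Δ=(117.0964−165.6549)/(142.0336−93.4751)=-1.0000; B=V−Δ·S=251.5825
Node (3,2) S=184.4593: V=(p*·43.3126+(1−p*)·117.0964)/1.03=67.1232; Δ=(43.3126−117.0964)/(215.8174−142.0336)=-1.0000; B=V−Δ·S=251.5825
Node (3,3) S=280.2823: V=(p*·0.0000+(1−p*)·43.3126)/1.03=14.7179; Δ=(0.0000−43.3126)/(327.9303−215.8174)=-0.3863; B=V−Δ·S=122.9995
Node (2,0) S=103.7575: V=(p*·130.1862+(1−p*)·171.6892)/1.03=140.4974; Δ=(130.1862−171.6892)/(121.3963−79.8933)=-1.0000; B=V−Δ·S=244.2549
Node (2,1) S=157.6575: V=(p*·67.1232+(1−p*)·130.1862)/1.03=86.5974; Δ=(67.1232−130.1862)/(184.4593−121.3963)=-1.0000; B=V−Δ·S=244.2549
Node (2,2) S=239.5575: V=(p*·14.7179+(1−p*)·67.1232)/1.03=32.0969; Δ=(14.7179−67.1232)/(280.2823−184.4593)=-0.5469; B=V−Δ·S=163.1103
Node (1,0) S=134.7500: V=(p*·86.5974+(1−p*)·140.4974)/1.03=102.3907; Δ=(86.5974−140.4974)/(157.6575−103.7575)=-1.0000; B=V−Δ·S=237.1407
Node (1,1) S=204.7500: V=(p*·32.0969+(1−p*)·86.5974)/1.03=49.6816; Δ=(32.0969−86.5974)/(239.5575−157.6575)=-0.6655; B=V−Δ·S=185.9329
Node (0,0) S=175.0000: V=(p*·49.6816+(1−p*)·102.3907)/1.03=66.1454; Δ=(49.6816−102.3907)/(204.7500−134.7500)=-0.7530; B=V−Δ·S=197.9181
Self-financing check: at every node Δ·S+B equals the discounted successor values.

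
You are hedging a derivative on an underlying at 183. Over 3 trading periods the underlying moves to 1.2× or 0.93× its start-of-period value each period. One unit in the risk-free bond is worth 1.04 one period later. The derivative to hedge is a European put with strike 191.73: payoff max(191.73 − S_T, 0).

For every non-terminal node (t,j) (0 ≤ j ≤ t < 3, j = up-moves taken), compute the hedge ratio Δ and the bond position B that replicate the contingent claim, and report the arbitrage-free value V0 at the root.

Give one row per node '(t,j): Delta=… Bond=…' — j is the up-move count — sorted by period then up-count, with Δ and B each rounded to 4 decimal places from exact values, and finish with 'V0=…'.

(0,0): Delta=-0.2971 Bond=63.2854
(1,0): Delta=-0.5452 Bond=108.0560
(1,1): Delta=-0.0173 Bond=4.3781
(2,0): Delta=-1.0000 Bond=184.3558
(2,1): Delta=-0.0326 Bond=7.6836
(2,2): Delta=0.0000 Bond=0.0000
V0=8.9245

No-arbitrage ⇒ martingale measure with p* = (R−d)/(u−d) = 0.4074.
Terminal payoffs: V(3,0)=44.5327, V(3,1)=1.7980, V(3,2)=0.0000, V(3,3)=0.0000
(2,0): S=158.2767. Δ = (V_up−V_dn)/(S_up−S_dn) = (1.7980−44.5327)/(189.9320−147.1973) = -1.0000. V = [p*·1.7980 + (1−p*)·44.5327]/1.04 = 26.0791. B = V − Δ·S = 184.3558.
(2,1): S=204.2280. Δ = (V_up−V_dn)/(S_up−S_dn) = (0.0000−1.7980)/(245.0736−189.9320) = -0.0326. V = [p*·0.0000 + (1−p*)·1.7980]/1.04 = 1.0245. B = V − Δ·S = 7.6836.
(2,2): S=263.5200. Δ = (V_up−V_dn)/(S_up−S_dn) = (0.0000−0.0000)/(316.2240−245.0736) = 0.0000. V = [p*·0.0000 + (1−p*)·0.0000]/1.04 = 0.0000. B = V − Δ·S = 0.0000.
(1,0): S=170.1900. Δ = (V_up−V_dn)/(S_up−S_dn) = (1.0245−26.0791)/(204.2280−158.2767) = -0.5452. V = [p*·1.0245 + (1−p*)·26.0791]/1.04 = 15.2612. B = V − Δ·S = 108.0560.
(1,1): S=219.6000. Δ = (V_up−V_dn)/(S_up−S_dn) = (0.0000−1.0245)/(263.5200−204.2280) = -0.0173. V = [p*·0.0000 + (1−p*)·1.0245]/1.04 = 0.5837. B = V − Δ·S = 4.3781.
(0,0): S=183.0000. Δ = (V_up−V_dn)/(S_up−S_dn) = (0.5837−15.2612)/(219.6000−170.1900) = -0.2971. V = [p*·0.5837 + (1−p*)·15.2612]/1.04 = 8.9245. B = V − Δ·S = 63.2854.
Check: Δ(0,0)·S0 + B(0,0) = 8.9245 = V0.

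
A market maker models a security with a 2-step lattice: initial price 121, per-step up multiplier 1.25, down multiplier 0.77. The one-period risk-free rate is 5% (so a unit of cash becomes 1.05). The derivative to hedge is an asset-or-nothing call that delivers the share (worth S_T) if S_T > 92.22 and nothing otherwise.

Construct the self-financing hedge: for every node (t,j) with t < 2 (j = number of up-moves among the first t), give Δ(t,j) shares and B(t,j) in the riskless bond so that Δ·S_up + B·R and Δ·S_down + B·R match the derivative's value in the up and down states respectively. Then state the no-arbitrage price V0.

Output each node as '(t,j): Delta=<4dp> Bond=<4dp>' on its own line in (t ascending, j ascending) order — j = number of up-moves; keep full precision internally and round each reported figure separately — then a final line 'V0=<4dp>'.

No-arbitrage ⇒ martingale measure with p* = (R−d)/(u−d) = 0.5833.
Terminal values V(2,·): V(2,0)=0.0000, V(2,1)=116.4625, V(2,2)=189.0625
  t=1,j=0: stock 93.1700 → up 116.4625 (V=116.4625), down 71.7409 (V=0.0000). Price 64.7014; hedge Δ=2.6042, bond B=-177.9288.
  t=1,j=1: stock 151.2500 → up 189.0625 (V=189.0625), down 116.4625 (V=116.4625). Price 151.2500; hedge Δ=1.0000, bond B=0.0000.
  t=0,j=0: stock 121.0000 → up 151.2500 (V=151.2500), down 93.1700 (V=64.7014). Price 109.7029; hedge Δ=1.4902, bond B=-70.6067.
Check: Δ(0,0)·S0 + B(0,0) = 109.7029 = V0.

(0,0): Delta=1.4902 Bond=-70.6067
(1,0): Delta=2.6042 Bond=-177.9288
(1,1): Delta=1.0000 Bond=0.0000
V0=109.7029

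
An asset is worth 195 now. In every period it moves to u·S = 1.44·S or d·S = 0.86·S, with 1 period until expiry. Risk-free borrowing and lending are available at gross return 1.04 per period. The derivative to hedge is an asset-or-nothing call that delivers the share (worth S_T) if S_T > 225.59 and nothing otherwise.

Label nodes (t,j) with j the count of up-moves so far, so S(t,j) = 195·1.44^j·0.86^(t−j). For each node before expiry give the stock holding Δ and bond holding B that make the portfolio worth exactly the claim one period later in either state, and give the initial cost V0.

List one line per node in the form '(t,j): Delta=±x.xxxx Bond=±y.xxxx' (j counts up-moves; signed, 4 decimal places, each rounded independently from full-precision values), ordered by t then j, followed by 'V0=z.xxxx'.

(0,0): Delta=2.4828 Bond=-400.3448
V0=83.7931

The replicating-portfolio and risk-neutral prices coincide; use p* = (1.04−0.86)/(1.44−0.86) = 0.3103 for the latter.
Terminal payoffs: V(1,0)=0.0000, V(1,1)=280.8000
  t=0,j=0: stock 195.0000 → up 280.8000 (V=280.8000), down 167.7000 (V=0.0000). Price 83.7931; hedge Δ=2.4828, bond B=-400.3448.
Self-financing check: at every node Δ·S+B equals the discounted successor values.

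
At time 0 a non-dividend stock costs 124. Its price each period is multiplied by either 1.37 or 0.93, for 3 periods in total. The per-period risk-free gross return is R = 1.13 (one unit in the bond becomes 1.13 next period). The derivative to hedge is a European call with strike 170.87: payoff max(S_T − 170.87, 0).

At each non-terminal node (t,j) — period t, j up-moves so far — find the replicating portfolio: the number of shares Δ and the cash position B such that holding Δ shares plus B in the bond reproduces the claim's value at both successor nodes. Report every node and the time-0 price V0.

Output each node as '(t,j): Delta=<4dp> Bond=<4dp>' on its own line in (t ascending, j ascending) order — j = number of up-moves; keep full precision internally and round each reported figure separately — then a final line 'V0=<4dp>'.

Under the risk-neutral measure, an up-move has probability p* = (R−d)/(u−d) = 0.4545 and values discount at R = 1.13.
Terminal payoffs: V(3,0)=0.0000, V(3,1)=0.0000, V(3,2)=45.5741, V(3,3)=147.9778
(2,0): S=107.2476. Δ = (V_up−V_dn)/(S_up−S_dn) = (0.0000−0.0000)/(146.9292−99.7403) = 0.0000. V = [p*·0.0000 + (1−p*)·0.0000]/1.13 = 0.0000. B = V − Δ·S = 0.0000.
(2,1): S=157.9884. Δ = (V_up−V_dn)/(S_up−S_dn) = (45.5741−0.0000)/(216.4441−146.9292) = 0.6556. V = [p*·45.5741 + (1−p*)·0.0000]/1.13 = 18.3323. B = V − Δ·S = -85.2452.
(2,2): S=232.7356. Δ = (V_up−V_dn)/(S_up−S_dn) = (147.9778−45.5741)/(318.8478−216.4441) = 1.0000. V = [p*·147.9778 + (1−p*)·45.5741]/1.13 = 81.5232. B = V − Δ·S = -151.2124.
(1,0): S=115.3200. Δ = (V_up−V_dn)/(S_up−S_dn) = (18.3323−0.0000)/(157.9884−107.2476) = 0.3613. V = [p*·18.3323 + (1−p*)·0.0000]/1.13 = 7.3742. B = V − Δ·S = -34.2901.
(1,1): S=169.8800. Δ = (V_up−V_dn)/(S_up−S_dn) = (81.5232−18.3323)/(232.7356−157.9884) = 0.8454. V = [p*·81.5232 + (1−p*)·18.3323]/1.13 = 41.6420. B = V − Δ·S = -101.9737.
(0,0): S=124.0000. Δ = (V_up−V_dn)/(S_up−S_dn) = (41.6420−7.3742)/(169.8800−115.3200) = 0.6281. V = [p*·41.6420 + (1−p*)·7.3742]/1.13 = 20.3102. B = V − Δ·S = -57.5711.
The time-0 hedge costs 20.3102, which is the no-arbitrage price.

(0,0): Delta=0.6281 Bond=-57.5711
(1,0): Delta=0.3613 Bond=-34.2901
(1,1): Delta=0.8454 Bond=-101.9737
(2,0): Delta=0.0000 Bond=0.0000
(2,1): Delta=0.6556 Bond=-85.2452
(2,2): Delta=1.0000 Bond=-151.2124
V0=20.3102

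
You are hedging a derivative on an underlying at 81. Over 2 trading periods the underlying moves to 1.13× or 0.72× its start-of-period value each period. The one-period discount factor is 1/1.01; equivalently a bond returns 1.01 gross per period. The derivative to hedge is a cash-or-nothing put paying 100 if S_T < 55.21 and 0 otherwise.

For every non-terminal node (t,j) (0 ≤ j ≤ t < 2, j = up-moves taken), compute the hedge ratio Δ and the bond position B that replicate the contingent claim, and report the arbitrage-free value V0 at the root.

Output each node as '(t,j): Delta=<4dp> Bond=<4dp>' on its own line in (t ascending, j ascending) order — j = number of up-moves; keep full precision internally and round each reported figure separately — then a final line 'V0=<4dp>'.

(0,0): Delta=-0.8726 Bond=79.0768
(1,0): Delta=-4.1821 Bond=272.8809
(1,1): Delta=0.0000 Bond=0.0000
V0=8.3975

No-arbitrage ⇒ martingale measure with p* = (R−d)/(u−d) = 0.7073.
Terminal values V(2,·): V(2,0)=100.0000, V(2,1)=0.0000, V(2,2)=0.0000
  t=1,j=0: stock 58.3200 → up 65.9016 (V=0.0000), down 41.9904 (V=100.0000). Price 28.9785; hedge Δ=-4.1821, bond B=272.8809.
  t=1,j=1: stock 91.5300 → up 103.4289 (V=0.0000), down 65.9016 (V=0.0000). Price 0.0000; hedge Δ=0.0000, bond B=0.0000.
  t=0,j=0: stock 81.0000 → up 91.5300 (V=0.0000), down 58.3200 (V=28.9785). Price 8.3975; hedge Δ=-0.8726, bond B=79.0768.
Check: Δ(0,0)·S0 + B(0,0) = 8.3975 = V0.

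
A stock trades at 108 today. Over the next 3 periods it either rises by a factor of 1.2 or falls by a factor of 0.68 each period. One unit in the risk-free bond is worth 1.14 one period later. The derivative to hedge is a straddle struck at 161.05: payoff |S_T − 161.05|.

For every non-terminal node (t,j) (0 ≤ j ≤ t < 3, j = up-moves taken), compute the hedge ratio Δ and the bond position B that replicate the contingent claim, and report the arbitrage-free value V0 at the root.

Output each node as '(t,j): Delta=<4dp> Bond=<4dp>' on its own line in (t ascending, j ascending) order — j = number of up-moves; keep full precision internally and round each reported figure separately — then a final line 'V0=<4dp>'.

(0,0): Delta=-0.4516 Bond=73.3754
(1,0): Delta=-1.0000 Bond=123.9227
(1,1): Delta=-0.4111 Bond=78.3947
(2,0): Delta=-1.0000 Bond=141.2719
(2,1): Delta=-1.0000 Bond=141.2719
(2,2): Delta=-0.3675 Bond=82.6001
V0=24.6030

No-arbitrage ⇒ martingale measure with p* = (R−d)/(u−d) = 0.8846.
At expiry t=3: V(3,0)=127.0913, V(3,1)=101.1230, V(3,2)=55.2964, V(3,3)=25.5740
(2,0): S=49.9392. Δ = (V_up−V_dn)/(S_up−S_dn) = (101.1230−127.0913)/(59.9270−33.9587) = -1.0000. V = [p*·101.1230 + (1−p*)·127.0913]/1.14 = 91.3327. B = V − Δ·S = 141.2719.
(2,1): S=88.1280. Δ = (V_up−V_dn)/(S_up−S_dn) = (55.2964−101.1230)/(105.7536−59.9270) = -1.0000. V = [p*·55.2964 + (1−p*)·101.1230]/1.14 = 53.1439. B = V − Δ·S = 141.2719.
(2,2): S=155.5200. Δ = (V_up−V_dn)/(S_up−S_dn) = (25.5740−55.2964)/(186.6240−105.7536) = -0.3675. V = [p*·25.5740 + (1−p*)·55.2964]/1.14 = 25.4417. B = V − Δ·S = 82.6001.
(1,0): S=73.4400. Δ = (V_up−V_dn)/(S_up−S_dn) = (53.1439−91.3327)/(88.1280−49.9392) = -1.0000. V = [p*·53.1439 + (1−p*)·91.3327]/1.14 = 50.4827. B = V − Δ·S = 123.9227.
(1,1): S=129.6000. Δ = (V_up−V_dn)/(S_up−S_dn) = (25.4417−53.1439)/(155.5200−88.1280) = -0.4111. V = [p*·25.4417 + (1−p*)·53.1439]/1.14 = 25.1211. B = V − Δ·S = 78.3947.
(0,0): S=108.0000. Δ = (V_up−V_dn)/(S_up−S_dn) = (25.1211−50.4827)/(129.6000−73.4400) = -0.4516. V = [p*·25.1211 + (1−p*)·50.4827]/1.14 = 24.6030. B = V − Δ·S = 73.3754.
Check: Δ(0,0)·S0 + B(0,0) = 24.6030 = V0.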